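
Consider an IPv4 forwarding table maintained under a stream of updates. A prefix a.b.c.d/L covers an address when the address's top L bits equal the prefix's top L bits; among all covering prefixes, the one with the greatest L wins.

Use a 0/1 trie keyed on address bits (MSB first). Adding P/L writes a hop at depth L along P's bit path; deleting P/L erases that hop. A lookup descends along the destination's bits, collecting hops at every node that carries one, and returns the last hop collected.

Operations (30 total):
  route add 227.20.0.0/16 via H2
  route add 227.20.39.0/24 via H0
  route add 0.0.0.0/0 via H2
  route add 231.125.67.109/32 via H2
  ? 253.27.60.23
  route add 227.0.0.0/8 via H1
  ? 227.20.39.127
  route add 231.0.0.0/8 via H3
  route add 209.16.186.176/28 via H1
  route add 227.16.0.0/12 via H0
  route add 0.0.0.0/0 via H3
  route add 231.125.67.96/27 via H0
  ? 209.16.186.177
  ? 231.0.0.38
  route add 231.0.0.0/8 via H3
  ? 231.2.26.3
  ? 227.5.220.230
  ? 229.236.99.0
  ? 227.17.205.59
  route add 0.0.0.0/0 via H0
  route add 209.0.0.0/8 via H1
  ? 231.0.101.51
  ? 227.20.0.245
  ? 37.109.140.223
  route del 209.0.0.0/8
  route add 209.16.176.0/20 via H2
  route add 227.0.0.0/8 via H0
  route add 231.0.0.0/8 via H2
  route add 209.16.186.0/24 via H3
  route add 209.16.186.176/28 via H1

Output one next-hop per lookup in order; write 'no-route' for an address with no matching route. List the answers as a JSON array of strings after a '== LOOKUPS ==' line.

Apply in order:
  + 227.20.0.0/16 (H2) depth=16
  + 227.20.39.0/24 (H0) depth=24
  + 0.0.0.0/0 (H2) depth=0
  + 231.125.67.109/32 (H2) depth=32
  ? 253.27.60.23  path d0:H2→d1:-→d2:-→d3:-  best=H2
  + 227.0.0.0/8 (H1) depth=8
  ? 227.20.39.127  path d0:H2→d1:-→d2:-→d3:-→d4:-→d5:-→d6:-→d7:-→d8:H1→d9:-→d10:-→d11:-→d12:-→d13:-→d14:-→d15:-→d16:H2→d17:-→d18:-→d19:-→d20:-→d21:-→d22:-→d23:-→d24:H0  best=H0
  + 231.0.0.0/8 (H3) depth=8
  + 209.16.186.176/28 (H1) depth=28
  + 227.16.0.0/12 (H0) depth=12
  + 0.0.0.0/0 (H3) depth=0
  + 231.125.67.96/27 (H0) depth=27
  ? 209.16.186.177  path d0:H3→d1:-→d2:-→d3:-→d4:-→d5:-→d6:-→d7:-→d8:-→d9:-→d10:-→d11:-→d12:-→d13:-→d14:-→d15:-→d16:-→d17:-→d18:-→d19:-→d20:-→d21:-→d22:-→d23:-→d24:-→d25:-→d26:-→d27:-→d28:H1  best=H1
  ? 231.0.0.38  path d0:H3→d1:-→d2:-→d3:-→d4:-→d5:-→d6:-→d7:-→d8:H3→d9:-  best=H3
  + 231.0.0.0/8 (H3) depth=8
  ? 231.2.26.3  path d0:H3→d1:-→d2:-→d3:-→d4:-→d5:-→d6:-→d7:-→d8:H3→d9:-  best=H3
  ? 227.5.220.230  path d0:H3→d1:-→d2:-→d3:-→d4:-→d5:-→d6:-→d7:-→d8:H1→d9:-→d10:-→d11:-  best=H1
  ? 229.236.99.0  path d0:H3→d1:-→d2:-→d3:-→d4:-→d5:-→d6:-  best=H3
  ? 227.17.205.59  path d0:H3→d1:-→d2:-→d3:-→d4:-→d5:-→d6:-→d7:-→d8:H1→d9:-→d10:-→d11:-→d12:H0→d13:-  best=H0
  + 0.0.0.0/0 (H0) depth=0
  + 209.0.0.0/8 (H1) depth=8
  ? 231.0.101.51  path d0:H0→d1:-→d2:-→d3:-→d4:-→d5:-→d6:-→d7:-→d8:H3→d9:-  best=H3
  ? 227.20.0.245  path d0:H0→d1:-→d2:-→d3:-→d4:-→d5:-→d6:-→d7:-→d8:H1→d9:-→d10:-→d11:-→d12:H0→d13:-→d14:-→d15:-→d16:H2→d17:-→d18:-  best=H2
  ? 37.109.140.223  path d0:H0  best=H0
  - 209.0.0.0/8 clear@8
  + 209.16.176.0/20 (H2) depth=20
  + 227.0.0.0/8 (H0) depth=8
  + 231.0.0.0/8 (H2) depth=8
  + 209.16.186.0/24 (H3) depth=24
  + 209.16.186.176/28 (H1) depth=28

== LOOKUPS ==
["H2","H0","H1","H3","H3","H1","H3","H0","H3","H2","H0"]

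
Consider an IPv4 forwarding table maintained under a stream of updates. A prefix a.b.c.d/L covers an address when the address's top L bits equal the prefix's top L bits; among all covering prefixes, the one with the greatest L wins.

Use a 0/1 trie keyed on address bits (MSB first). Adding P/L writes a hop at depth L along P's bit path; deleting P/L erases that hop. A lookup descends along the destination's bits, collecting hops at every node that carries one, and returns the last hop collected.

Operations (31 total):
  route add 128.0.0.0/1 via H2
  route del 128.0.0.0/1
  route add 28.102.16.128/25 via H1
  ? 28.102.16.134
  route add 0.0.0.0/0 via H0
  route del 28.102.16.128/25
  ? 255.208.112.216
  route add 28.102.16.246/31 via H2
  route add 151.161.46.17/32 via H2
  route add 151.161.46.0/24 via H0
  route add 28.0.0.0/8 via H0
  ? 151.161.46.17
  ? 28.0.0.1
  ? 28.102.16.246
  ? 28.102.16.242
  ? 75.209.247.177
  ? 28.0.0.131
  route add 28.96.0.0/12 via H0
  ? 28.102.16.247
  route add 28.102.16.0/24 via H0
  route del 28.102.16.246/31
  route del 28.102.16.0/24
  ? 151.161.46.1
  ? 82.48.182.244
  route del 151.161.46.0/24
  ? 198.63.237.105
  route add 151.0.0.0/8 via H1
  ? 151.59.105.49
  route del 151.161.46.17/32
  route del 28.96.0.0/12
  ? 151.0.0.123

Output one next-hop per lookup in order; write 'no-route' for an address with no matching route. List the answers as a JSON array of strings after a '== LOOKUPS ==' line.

Trace:
  add 128.0.0.0/1 -> H2 at depth 1
  - 128.0.0.0/1 clear@1
  add 28.102.16.128/25 -> H1 at depth 25
  lookup 28.102.16.134: bits 0001110001100110000100001 walk d0:-→d1:-→d2:-→d3:-→d4:-→d5:-→d6:-→d7:-→d8:-→d9:-→d10:-→d11:-→d12:-→d13:-→d14:-→d15:-→d16:-→d17:-→d18:-→d19:-→d20:-→d21:-→d22:-→d23:-→d24:-→d25:H1 -> H1
  add 0.0.0.0/0 -> H0 at depth 0
  - 28.102.16.128/25 clear@25
  lookup 255.208.112.216: bits 1 walk d0:H0→d1:- -> H0
  add 28.102.16.246/31 -> H2 at depth 31
  add 151.161.46.17/32 -> H2 at depth 32
  add 151.161.46.0/24 -> H0 at depth 24
  add 28.0.0.0/8 -> H0 at depth 8
  lookup 151.161.46.17: bits 10010111101000010010111000010001 walk d0:H0→d1:-→d2:-→d3:-→d4:-→d5:-→d6:-→d7:-→d8:-→d9:-→d10:-→d11:-→d12:-→d13:-→d14:-→d15:-→d16:-→d17:-→d18:-→d19:-→d20:-→d21:-→d22:-→d23:-→d24:H0→d25:-→d26:-→d27:-→d28:-→d29:-→d30:-→d31:-→d32:H2 -> H2
  lookup 28.0.0.1: bits 000111000 walk d0:H0→d1:-→d2:-→d3:-→d4:-→d5:-→d6:-→d7:-→d8:H0→d9:- -> H0
  lookup 28.102.16.246: bits 0001110001100110000100001111011 walk d0:H0→d1:-→d2:-→d3:-→d4:-→d5:-→d6:-→d7:-→d8:H0→d9:-→d10:-→d11:-→d12:-→d13:-→d14:-→d15:-→d16:-→d17:-→d18:-→d19:-→d20:-→d21:-→d22:-→d23:-→d24:-→d25:-→d26:-→d27:-→d28:-→d29:-→d30:-→d31:H2 -> H2
  lookup 28.102.16.242: bits 00011100011001100001000011110 walk d0:H0→d1:-→d2:-→d3:-→d4:-→d5:-→d6:-→d7:-→d8:H0→d9:-→d10:-→d11:-→d12:-→d13:-→d14:-→d15:-→d16:-→d17:-→d18:-→d19:-→d20:-→d21:-→d22:-→d23:-→d24:-→d25:-→d26:-→d27:-→d28:-→d29:- -> H0
  lookup 75.209.247.177: bits 0 walk d0:H0→d1:- -> H0
  lookup 28.0.0.131: bits 000111000 walk d0:H0→d1:-→d2:-→d3:-→d4:-→d5:-→d6:-→d7:-→d8:H0→d9:- -> H0
  add 28.96.0.0/12 -> H0 at depth 12
  lookup 28.102.16.247: bits 0001110001100110000100001111011 walk d0:H0→d1:-→d2:-→d3:-→d4:-→d5:-→d6:-→d7:-→d8:H0→d9:-→d10:-→d11:-→d12:H0→d13:-→d14:-→d15:-→d16:-→d17:-→d18:-→d19:-→d20:-→d21:-→d22:-→d23:-→d24:-→d25:-→d26:-→d27:-→d28:-→d29:-→d30:-→d31:H2 -> H2
  add 28.102.16.0/24 -> H0 at depth 24
  - 28.102.16.246/31 clear@31
  - 28.102.16.0/24 clear@24
  lookup 151.161.46.1: bits 100101111010000100101110000 walk d0:H0→d1:-→d2:-→d3:-→d4:-→d5:-→d6:-→d7:-→d8:-→d9:-→d10:-→d11:-→d12:-→d13:-→d14:-→d15:-→d16:-→d17:-→d18:-→d19:-→d20:-→d21:-→d22:-→d23:-→d24:H0→d25:-→d26:-→d27:- -> H0
  lookup 82.48.182.244: bits 0 walk d0:H0→d1:- -> H0
  - 151.161.46.0/24 clear@24
  lookup 198.63.237.105: bits 1 walk d0:H0→d1:- -> H0
  add 151.0.0.0/8 -> H1 at depth 8
  lookup 151.59.105.49: bits 10010111 walk d0:H0→d1:-→d2:-→d3:-→d4:-→d5:-→d6:-→d7:-→d8:H1 -> H1
  - 151.161.46.17/32 clear@32
  - 28.96.0.0/12 clear@12
  lookup 151.0.0.123: bits 10010111 walk d0:H0→d1:-→d2:-→d3:-→d4:-→d5:-→d6:-→d7:-→d8:H1 -> H1

== LOOKUPS ==
["H1","H0","H2","H0","H2","H0","H0","H0","H2","H0","H0","H0","H1","H1"]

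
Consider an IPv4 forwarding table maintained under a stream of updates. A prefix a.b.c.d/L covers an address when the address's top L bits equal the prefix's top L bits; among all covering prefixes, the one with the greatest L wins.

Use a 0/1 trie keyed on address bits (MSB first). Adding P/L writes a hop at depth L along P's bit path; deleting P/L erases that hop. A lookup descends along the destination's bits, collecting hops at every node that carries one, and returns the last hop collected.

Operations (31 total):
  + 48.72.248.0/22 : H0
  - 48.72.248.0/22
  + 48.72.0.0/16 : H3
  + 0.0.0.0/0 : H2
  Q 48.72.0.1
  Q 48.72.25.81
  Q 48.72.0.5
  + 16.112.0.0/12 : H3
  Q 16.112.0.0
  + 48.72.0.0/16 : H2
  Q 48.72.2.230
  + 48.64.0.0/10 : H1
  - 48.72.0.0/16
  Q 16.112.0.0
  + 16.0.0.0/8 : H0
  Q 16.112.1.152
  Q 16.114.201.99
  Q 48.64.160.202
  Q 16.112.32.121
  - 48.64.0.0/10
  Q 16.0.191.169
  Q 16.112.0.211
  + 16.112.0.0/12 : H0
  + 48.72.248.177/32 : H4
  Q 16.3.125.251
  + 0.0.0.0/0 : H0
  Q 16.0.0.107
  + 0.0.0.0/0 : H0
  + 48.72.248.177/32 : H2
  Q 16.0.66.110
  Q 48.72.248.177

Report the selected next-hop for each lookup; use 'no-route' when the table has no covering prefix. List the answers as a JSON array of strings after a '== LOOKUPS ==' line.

Trace:
  add 48.72.248.0/22 -> H0 at depth 22
  - 48.72.248.0/22 clear@22
  add 48.72.0.0/16 -> H3 at depth 16
  add 0.0.0.0/0 -> H2 at depth 0
  lookup 48.72.0.1: bits 0011000001001000 walk d0:H2→d1:-→d2:-→d3:-→d4:-→d5:-→d6:-→d7:-→d8:-→d9:-→d10:-→d11:-→d12:-→d13:-→d14:-→d15:-→d16:H3 -> H3
  lookup 48.72.25.81: bits 0011000001001000 walk d0:H2→d1:-→d2:-→d3:-→d4:-→d5:-→d6:-→d7:-→d8:-→d9:-→d10:-→d11:-→d12:-→d13:-→d14:-→d15:-→d16:H3 -> H3
  lookup 48.72.0.5: bits 0011000001001000 walk d0:H2→d1:-→d2:-→d3:-→d4:-→d5:-→d6:-→d7:-→d8:-→d9:-→d10:-→d11:-→d12:-→d13:-→d14:-→d15:-→d16:H3 -> H3
  add 16.112.0.0/12 -> H3 at depth 12
  lookup 16.112.0.0: bits 000100000111 walk d0:H2→d1:-→d2:-→d3:-→d4:-→d5:-→d6:-→d7:-→d8:-→d9:-→d10:-→d11:-→d12:H3 -> H3
  add 48.72.0.0/16 -> H2 at depth 16
  lookup 48.72.2.230: bits 0011000001001000 walk d0:H2→d1:-→d2:-→d3:-→d4:-→d5:-→d6:-→d7:-→d8:-→d9:-→d10:-→d11:-→d12:-→d13:-→d14:-→d15:-→d16:H2 -> H2
  add 48.64.0.0/10 -> H1 at depth 10
  - 48.72.0.0/16 clear@16
  lookup 16.112.0.0: bits 000100000111 walk d0:H2→d1:-→d2:-→d3:-→d4:-→d5:-→d6:-→d7:-→d8:-→d9:-→d10:-→d11:-→d12:H3 -> H3
  add 16.0.0.0/8 -> H0 at depth 8
  lookup 16.112.1.152: bits 000100000111 walk d0:H2→d1:-→d2:-→d3:-→d4:-→d5:-→d6:-→d7:-→d8:H0→d9:-→d10:-→d11:-→d12:H3 -> H3
  lookup 16.114.201.99: bits 000100000111 walk d0:H2→d1:-→d2:-→d3:-→d4:-→d5:-→d6:-→d7:-→d8:H0→d9:-→d10:-→d11:-→d12:H3 -> H3
  lookup 48.64.160.202: bits 001100000100 walk d0:H2→d1:-→d2:-→d3:-→d4:-→d5:-→d6:-→d7:-→d8:-→d9:-→d10:H1→d11:-→d12:- -> H1
  lookup 16.112.32.121: bits 000100000111 walk d0:H2→d1:-→d2:-→d3:-→d4:-→d5:-→d6:-→d7:-→d8:H0→d9:-→d10:-→d11:-→d12:H3 -> H3
  - 48.64.0.0/10 clear@10
  lookup 16.0.191.169: bits 000100000 walk d0:H2→d1:-→d2:-→d3:-→d4:-→d5:-→d6:-→d7:-→d8:H0→d9:- -> H0
  lookup 16.112.0.211: bits 000100000111 walk d0:H2→d1:-→d2:-→d3:-→d4:-→d5:-→d6:-→d7:-→d8:H0→d9:-→d10:-→d11:-→d12:H3 -> H3
  add 16.112.0.0/12 -> H0 at depth 12
  add 48.72.248.177/32 -> H4 at depth 32
  lookup 16.3.125.251: bits 000100000 walk d0:H2→d1:-→d2:-→d3:-→d4:-→d5:-→d6:-→d7:-→d8:H0→d9:- -> H0
  add 0.0.0.0/0 -> H0 at depth 0
  lookup 16.0.0.107: bits 000100000 walk d0:H0→d1:-→d2:-→d3:-→d4:-→d5:-→d6:-→d7:-→d8:H0→d9:- -> H0
  add 0.0.0.0/0 -> H0 at depth 0
  add 48.72.248.177/32 -> H2 at depth 32
  lookup 16.0.66.110: bits 000100000 walk d0:H0→d1:-→d2:-→d3:-→d4:-→d5:-→d6:-→d7:-→d8:H0→d9:- -> H0
  lookup 48.72.248.177: bits 00110000010010001111100010110001 walk d0:H0→d1:-→d2:-→d3:-→d4:-→d5:-→d6:-→d7:-→d8:-→d9:-→d10:-→d11:-→d12:-→d13:-→d14:-→d15:-→d16:-→d17:-→d18:-→d19:-→d20:-→d21:-→d22:-→d23:-→d24:-→d25:-→d26:-→d27:-→d28:-→d29:-→d30:-→d31:-→d32:H2 -> H2

== LOOKUPS ==
["H3","H3","H3","H3","H2","H3","H3","H3","H1","H3","H0","H3","H0","H0","H0","H2"]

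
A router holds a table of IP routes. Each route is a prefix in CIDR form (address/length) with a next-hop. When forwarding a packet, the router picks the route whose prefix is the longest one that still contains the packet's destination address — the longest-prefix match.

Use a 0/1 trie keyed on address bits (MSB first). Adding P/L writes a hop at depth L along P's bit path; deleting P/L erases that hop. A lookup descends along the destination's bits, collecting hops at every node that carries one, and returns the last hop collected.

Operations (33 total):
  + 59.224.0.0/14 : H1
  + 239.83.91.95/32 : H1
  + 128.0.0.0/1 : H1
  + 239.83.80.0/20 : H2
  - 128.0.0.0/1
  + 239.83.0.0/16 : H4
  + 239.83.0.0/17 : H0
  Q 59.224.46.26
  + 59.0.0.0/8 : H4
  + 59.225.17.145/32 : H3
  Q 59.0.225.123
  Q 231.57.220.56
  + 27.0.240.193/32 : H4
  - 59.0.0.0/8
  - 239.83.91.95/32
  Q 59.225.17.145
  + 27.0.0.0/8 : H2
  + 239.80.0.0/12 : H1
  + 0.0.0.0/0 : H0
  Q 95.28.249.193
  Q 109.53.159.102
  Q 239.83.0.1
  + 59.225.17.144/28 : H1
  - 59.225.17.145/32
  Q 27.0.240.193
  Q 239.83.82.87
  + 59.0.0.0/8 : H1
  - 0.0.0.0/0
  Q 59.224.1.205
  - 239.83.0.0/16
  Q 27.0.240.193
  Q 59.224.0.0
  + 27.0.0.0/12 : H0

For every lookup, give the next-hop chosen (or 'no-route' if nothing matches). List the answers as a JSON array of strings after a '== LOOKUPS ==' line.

Apply in order:
  add 59.224.0.0/14 -> H1 at depth 14
  add 239.83.91.95/32 -> H1 at depth 32
  add 128.0.0.0/1 -> H1 at depth 1
  add 239.83.80.0/20 -> H2 at depth 20
  - 128.0.0.0/1 clear@1
  add 239.83.0.0/16 -> H4 at depth 16
  add 239.83.0.0/17 -> H0 at depth 17
  ? 59.224.46.26  path d0:-→d1:-→d2:-→d3:-→d4:-→d5:-→d6:-→d7:-→d8:-→d9:-→d10:-→d11:-→d12:-→d13:-→d14:H1  best=H1
  add 59.0.0.0/8 -> H4 at depth 8
  add 59.225.17.145/32 -> H3 at depth 32
  ? 59.0.225.123  path d0:-→d1:-→d2:-→d3:-→d4:-→d5:-→d6:-→d7:-→d8:H4  best=H4
  ? 231.57.220.56  path d0:-→d1:-→d2:-→d3:-→d4:-  best=no-route
  add 27.0.240.193/32 -> H4 at depth 32
  - 59.0.0.0/8 clear@8
  - 239.83.91.95/32 clear@32
  ? 59.225.17.145  path d0:-→d1:-→d2:-→d3:-→d4:-→d5:-→d6:-→d7:-→d8:-→d9:-→d10:-→d11:-→d12:-→d13:-→d14:H1→d15:-→d16:-→d17:-→d18:-→d19:-→d20:-→d21:-→d22:-→d23:-→d24:-→d25:-→d26:-→d27:-→d28:-→d29:-→d30:-→d31:-→d32:H3  best=H3
  add 27.0.0.0/8 -> H2 at depth 8
  add 239.80.0.0/12 -> H1 at depth 12
  add 0.0.0.0/0 -> H0 at depth 0
  ? 95.28.249.193  path d0:H0→d1:-  best=H0
  ? 109.53.159.102  path d0:H0→d1:-  best=H0
  ? 239.83.0.1  path d0:H0→d1:-→d2:-→d3:-→d4:-→d5:-→d6:-→d7:-→d8:-→d9:-→d10:-→d11:-→d12:H1→d13:-→d14:-→d15:-→d16:H4→d17:H0  best=H0
  add 59.225.17.144/28 -> H1 at depth 28
  - 59.225.17.145/32 clear@32
  ? 27.0.240.193  path d0:H0→d1:-→d2:-→d3:-→d4:-→d5:-→d6:-→d7:-→d8:H2→d9:-→d10:-→d11:-→d12:-→d13:-→d14:-→d15:-→d16:-→d17:-→d18:-→d19:-→d20:-→d21:-→d22:-→d23:-→d24:-→d25:-→d26:-→d27:-→d28:-→d29:-→d30:-→d31:-→d32:H4  best=H4
  ? 239.83.82.87  path d0:H0→d1:-→d2:-→d3:-→d4:-→d5:-→d6:-→d7:-→d8:-→d9:-→d10:-→d11:-→d12:H1→d13:-→d14:-→d15:-→d16:H4→d17:H0→d18:-→d19:-→d20:H2  best=H2
  add 59.0.0.0/8 -> H1 at depth 8
  - 0.0.0.0/0 clear@0
  ? 59.224.1.205  path d0:-→d1:-→d2:-→d3:-→d4:-→d5:-→d6:-→d7:-→d8:H1→d9:-→d10:-→d11:-→d12:-→d13:-→d14:H1→d15:-  best=H1
  - 239.83.0.0/16 clear@16
  ? 27.0.240.193  path d0:-→d1:-→d2:-→d3:-→d4:-→d5:-→d6:-→d7:-→d8:H2→d9:-→d10:-→d11:-→d12:-→d13:-→d14:-→d15:-→d16:-→d17:-→d18:-→d19:-→d20:-→d21:-→d22:-→d23:-→d24:-→d25:-→d26:-→d27:-→d28:-→d29:-→d30:-→d31:-→d32:H4  best=H4
  ? 59.224.0.0  path d0:-→d1:-→d2:-→d3:-→d4:-→d5:-→d6:-→d7:-→d8:H1→d9:-→d10:-→d11:-→d12:-→d13:-→d14:H1→d15:-  best=H1
  add 27.0.0.0/12 -> H0 at depth 12

== LOOKUPS ==
["H1","H4","no-route","H3","H0","H0","H0","H4","H2","H1","H4","H1"]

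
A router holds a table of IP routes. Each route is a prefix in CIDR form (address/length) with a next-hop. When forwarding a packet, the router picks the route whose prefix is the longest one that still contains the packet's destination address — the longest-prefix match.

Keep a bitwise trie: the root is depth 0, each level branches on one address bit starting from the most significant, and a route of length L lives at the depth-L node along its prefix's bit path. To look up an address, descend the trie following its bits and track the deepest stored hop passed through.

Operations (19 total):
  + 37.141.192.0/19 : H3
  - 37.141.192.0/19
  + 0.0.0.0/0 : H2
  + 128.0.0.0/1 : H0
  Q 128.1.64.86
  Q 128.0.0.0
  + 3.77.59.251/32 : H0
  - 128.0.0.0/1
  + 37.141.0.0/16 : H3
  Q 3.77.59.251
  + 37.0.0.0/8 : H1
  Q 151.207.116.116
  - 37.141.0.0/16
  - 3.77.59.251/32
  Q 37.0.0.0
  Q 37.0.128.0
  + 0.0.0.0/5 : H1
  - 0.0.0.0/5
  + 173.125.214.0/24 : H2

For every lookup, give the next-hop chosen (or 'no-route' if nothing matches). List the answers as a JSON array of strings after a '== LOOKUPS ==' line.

Process each operation:
  add 37.141.192.0/19 -> H3 at depth 19
  del 37.141.192.0/19 (clear depth 19)
  add 0.0.0.0/0 -> H2 at depth 0
  add 128.0.0.0/1 -> H0 at depth 1
  Q 128.1.64.86: descend 1 ; hops seen [H2,H0] ; pick H0
  Q 128.0.0.0: descend 1 ; hops seen [H2,H0] ; pick H0
  add 3.77.59.251/32 -> H0 at depth 32
  del 128.0.0.0/1 (clear depth 1)
  add 37.141.0.0/16 -> H3 at depth 16
  Q 3.77.59.251: descend 00000011010011010011101111111011 ; hops seen [H2,H0] ; pick H0
  add 37.0.0.0/8 -> H1 at depth 8
  Q 151.207.116.116: descend 1 ; hops seen [H2] ; pick H2
  del 37.141.0.0/16 (clear depth 16)
  del 3.77.59.251/32 (clear depth 32)
  Q 37.0.0.0: descend 00100101 ; hops seen [H2,H1] ; pick H1
  Q 37.0.128.0: descend 00100101 ; hops seen [H2,H1] ; pick H1
  add 0.0.0.0/5 -> H1 at depth 5
  del 0.0.0.0/5 (clear depth 5)
  add 173.125.214.0/24 -> H2 at depth 24

== LOOKUPS ==
["H0","H0","H0","H2","H1","H1"]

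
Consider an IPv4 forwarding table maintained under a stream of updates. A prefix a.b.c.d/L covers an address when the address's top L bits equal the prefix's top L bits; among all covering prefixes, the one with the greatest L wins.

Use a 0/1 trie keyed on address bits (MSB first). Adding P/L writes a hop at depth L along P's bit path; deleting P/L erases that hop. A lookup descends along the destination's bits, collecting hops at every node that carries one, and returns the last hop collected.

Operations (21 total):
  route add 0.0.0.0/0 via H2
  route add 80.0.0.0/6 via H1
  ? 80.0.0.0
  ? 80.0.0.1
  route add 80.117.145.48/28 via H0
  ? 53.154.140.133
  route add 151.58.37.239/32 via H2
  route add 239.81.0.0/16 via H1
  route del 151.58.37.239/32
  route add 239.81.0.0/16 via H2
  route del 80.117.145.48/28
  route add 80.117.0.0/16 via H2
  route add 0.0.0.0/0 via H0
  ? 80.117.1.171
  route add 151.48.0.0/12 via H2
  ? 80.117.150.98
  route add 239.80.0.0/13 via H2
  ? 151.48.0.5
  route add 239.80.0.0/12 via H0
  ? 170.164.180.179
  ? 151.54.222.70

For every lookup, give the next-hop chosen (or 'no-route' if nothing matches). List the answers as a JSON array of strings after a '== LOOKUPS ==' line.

Trace:
  add 0.0.0.0/0 -> H2 at depth 0
  add 80.0.0.0/6 -> H1 at depth 6
  ? 80.0.0.0  path d0:H2→d1:-→d2:-→d3:-→d4:-→d5:-→d6:H1  best=H1
  ? 80.0.0.1  path d0:H2→d1:-→d2:-→d3:-→d4:-→d5:-→d6:H1  best=H1
  add 80.117.145.48/28 -> H0 at depth 28
  ? 53.154.140.133  path d0:H2→d1:-  best=H2
  add 151.58.37.239/32 -> H2 at depth 32
  add 239.81.0.0/16 -> H1 at depth 16
  - 151.58.37.239/32 clear@32
  add 239.81.0.0/16 -> H2 at depth 16
  - 80.117.145.48/28 clear@28
  add 80.117.0.0/16 -> H2 at depth 16
  add 0.0.0.0/0 -> H0 at depth 0
  ? 80.117.1.171  path d0:H0→d1:-→d2:-→d3:-→d4:-→d5:-→d6:H1→d7:-→d8:-→d9:-→d10:-→d11:-→d12:-→d13:-→d14:-→d15:-→d16:H2  best=H2
  add 151.48.0.0/12 -> H2 at depth 12
  ? 80.117.150.98  path d0:H0→d1:-→d2:-→d3:-→d4:-→d5:-→d6:H1→d7:-→d8:-→d9:-→d10:-→d11:-→d12:-→d13:-→d14:-→d15:-→d16:H2→d17:-→d18:-→d19:-→d20:-→d21:-  best=H2
  add 239.80.0.0/13 -> H2 at depth 13
  ? 151.48.0.5  path d0:H0→d1:-→d2:-→d3:-→d4:-→d5:-→d6:-→d7:-→d8:-→d9:-→d10:-→d11:-→d12:H2  best=H2
  add 239.80.0.0/12 -> H0 at depth 12
  ? 170.164.180.179  path d0:H0→d1:-→d2:-  best=H0
  ? 151.54.222.70  path d0:H0→d1:-→d2:-→d3:-→d4:-→d5:-→d6:-→d7:-→d8:-→d9:-→d10:-→d11:-→d12:H2  best=H2

== LOOKUPS ==
["H1","H1","H2","H2","H2","H2","H0","H2"]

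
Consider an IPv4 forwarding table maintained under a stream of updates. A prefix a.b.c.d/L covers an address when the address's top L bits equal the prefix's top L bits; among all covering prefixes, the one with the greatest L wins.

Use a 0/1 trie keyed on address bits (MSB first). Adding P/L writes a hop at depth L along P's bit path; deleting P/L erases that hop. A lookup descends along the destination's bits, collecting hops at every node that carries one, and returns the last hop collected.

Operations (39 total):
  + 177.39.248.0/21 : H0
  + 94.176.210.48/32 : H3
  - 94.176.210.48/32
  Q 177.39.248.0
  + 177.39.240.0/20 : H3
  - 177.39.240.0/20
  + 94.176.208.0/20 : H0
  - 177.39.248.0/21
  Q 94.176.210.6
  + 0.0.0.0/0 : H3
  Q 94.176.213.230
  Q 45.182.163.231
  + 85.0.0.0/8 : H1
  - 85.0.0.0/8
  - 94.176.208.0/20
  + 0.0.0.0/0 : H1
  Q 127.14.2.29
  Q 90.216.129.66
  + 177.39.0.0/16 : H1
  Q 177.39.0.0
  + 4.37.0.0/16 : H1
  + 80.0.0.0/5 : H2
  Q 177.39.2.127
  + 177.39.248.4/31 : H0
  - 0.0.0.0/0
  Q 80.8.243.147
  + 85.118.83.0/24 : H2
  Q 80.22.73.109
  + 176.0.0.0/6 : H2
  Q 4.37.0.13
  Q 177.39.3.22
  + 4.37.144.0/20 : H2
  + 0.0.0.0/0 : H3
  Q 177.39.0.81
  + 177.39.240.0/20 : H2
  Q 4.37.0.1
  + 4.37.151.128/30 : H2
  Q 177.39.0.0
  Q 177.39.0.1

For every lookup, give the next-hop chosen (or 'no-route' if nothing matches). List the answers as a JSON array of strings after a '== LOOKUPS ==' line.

Apply in order:
  + 177.39.248.0/21 (H0) depth=21
  + 94.176.210.48/32 (H3) depth=32
  - 94.176.210.48/32 clear@32
  ? 177.39.248.0  path d0:-→d1:-→d2:-→d3:-→d4:-→d5:-→d6:-→d7:-→d8:-→d9:-→d10:-→d11:-→d12:-→d13:-→d14:-→d15:-→d16:-→d17:-→d18:-→d19:-→d20:-→d21:H0  best=H0
  + 177.39.240.0/20 (H3) depth=20
  - 177.39.240.0/20 clear@20
  + 94.176.208.0/20 (H0) depth=20
  - 177.39.248.0/21 clear@21
  ? 94.176.210.6  path d0:-→d1:-→d2:-→d3:-→d4:-→d5:-→d6:-→d7:-→d8:-→d9:-→d10:-→d11:-→d12:-→d13:-→d14:-→d15:-→d16:-→d17:-→d18:-→d19:-→d20:H0→d21:-→d22:-→d23:-→d24:-→d25:-→d26:-  best=H0
  + 0.0.0.0/0 (H3) depth=0
  ? 94.176.213.230  path d0:H3→d1:-→d2:-→d3:-→d4:-→d5:-→d6:-→d7:-→d8:-→d9:-→d10:-→d11:-→d12:-→d13:-→d14:-→d15:-→d16:-→d17:-→d18:-→d19:-→d20:H0→d21:-  best=H0
  ? 45.182.163.231  path d0:H3→d1:-  best=H3
  + 85.0.0.0/8 (H1) depth=8
  - 85.0.0.0/8 clear@8
  - 94.176.208.0/20 clear@20
  + 0.0.0.0/0 (H1) depth=0
  ? 127.14.2.29  path d0:H1→d1:-→d2:-  best=H1
  ? 90.216.129.66  path d0:H1→d1:-→d2:-→d3:-→d4:-→d5:-  best=H1
  + 177.39.0.0/16 (H1) depth=16
  ? 177.39.0.0  path d0:H1→d1:-→d2:-→d3:-→d4:-→d5:-→d6:-→d7:-→d8:-→d9:-→d10:-→d11:-→d12:-→d13:-→d14:-→d15:-→d16:H1  best=H1
  + 4.37.0.0/16 (H1) depth=16
  + 80.0.0.0/5 (H2) depth=5
  ? 177.39.2.127  path d0:H1→d1:-→d2:-→d3:-→d4:-→d5:-→d6:-→d7:-→d8:-→d9:-→d10:-→d11:-→d12:-→d13:-→d14:-→d15:-→d16:H1  best=H1
  + 177.39.248.4/31 (H0) depth=31
  - 0.0.0.0/0 clear@0
  ? 80.8.243.147  path d0:-→d1:-→d2:-→d3:-→d4:-→d5:H2  best=H2
  + 85.118.83.0/24 (H2) depth=24
  ? 80.22.73.109  path d0:-→d1:-→d2:-→d3:-→d4:-→d5:H2  best=H2
  + 176.0.0.0/6 (H2) depth=6
  ? 4.37.0.13  path d0:-→d1:-→d2:-→d3:-→d4:-→d5:-→d6:-→d7:-→d8:-→d9:-→d10:-→d11:-→d12:-→d13:-→d14:-→d15:-→d16:H1  best=H1
  ? 177.39.3.22  path d0:-→d1:-→d2:-→d3:-→d4:-→d5:-→d6:H2→d7:-→d8:-→d9:-→d10:-→d11:-→d12:-→d13:-→d14:-→d15:-→d16:H1  best=H1
  + 4.37.144.0/20 (H2) depth=20
  + 0.0.0.0/0 (H3) depth=0
  ? 177.39.0.81  path d0:H3→d1:-→d2:-→d3:-→d4:-→d5:-→d6:H2→d7:-→d8:-→d9:-→d10:-→d11:-→d12:-→d13:-→d14:-→d15:-→d16:H1  best=H1
  + 177.39.240.0/20 (H2) depth=20
  ? 4.37.0.1  path d0:H3→d1:-→d2:-→d3:-→d4:-→d5:-→d6:-→d7:-→d8:-→d9:-→d10:-→d11:-→d12:-→d13:-→d14:-→d15:-→d16:H1  best=H1
  + 4.37.151.128/30 (H2) depth=30
  ? 177.39.0.0  path d0:H3→d1:-→d2:-→d3:-→d4:-→d5:-→d6:H2→d7:-→d8:-→d9:-→d10:-→d11:-→d12:-→d13:-→d14:-→d15:-→d16:H1  best=H1
  ? 177.39.0.1  path d0:H3→d1:-→d2:-→d3:-→d4:-→d5:-→d6:H2→d7:-→d8:-→d9:-→d10:-→d11:-→d12:-→d13:-→d14:-→d15:-→d16:H1  best=H1

== LOOKUPS ==
["H0","H0","H0","H3","H1","H1","H1","H1","H2","H2","H1","H1","H1","H1","H1","H1"]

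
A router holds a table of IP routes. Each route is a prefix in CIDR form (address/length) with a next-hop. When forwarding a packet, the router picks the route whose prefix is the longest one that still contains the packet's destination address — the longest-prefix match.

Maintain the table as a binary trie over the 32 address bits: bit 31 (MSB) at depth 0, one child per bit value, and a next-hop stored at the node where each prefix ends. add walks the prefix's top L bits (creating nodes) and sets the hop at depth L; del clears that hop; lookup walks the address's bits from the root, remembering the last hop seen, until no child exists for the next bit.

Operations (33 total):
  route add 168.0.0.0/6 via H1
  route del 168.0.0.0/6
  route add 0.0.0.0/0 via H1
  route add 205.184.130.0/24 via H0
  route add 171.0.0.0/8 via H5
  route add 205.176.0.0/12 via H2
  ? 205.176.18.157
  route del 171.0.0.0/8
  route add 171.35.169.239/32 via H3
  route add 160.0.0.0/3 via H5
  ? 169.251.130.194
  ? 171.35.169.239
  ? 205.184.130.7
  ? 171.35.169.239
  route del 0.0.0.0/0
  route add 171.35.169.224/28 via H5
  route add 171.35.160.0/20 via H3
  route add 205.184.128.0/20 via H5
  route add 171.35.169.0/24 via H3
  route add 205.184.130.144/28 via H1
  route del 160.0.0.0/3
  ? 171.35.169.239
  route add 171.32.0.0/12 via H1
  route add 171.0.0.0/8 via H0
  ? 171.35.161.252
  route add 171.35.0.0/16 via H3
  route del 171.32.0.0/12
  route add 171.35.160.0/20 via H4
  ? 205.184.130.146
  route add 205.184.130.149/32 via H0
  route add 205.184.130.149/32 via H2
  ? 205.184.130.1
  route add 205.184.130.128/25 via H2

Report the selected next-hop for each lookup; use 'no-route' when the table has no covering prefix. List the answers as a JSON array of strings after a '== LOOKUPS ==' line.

Process each operation:
  + 168.0.0.0/6 (H1) depth=6
  del 168.0.0.0/6 (clear depth 6)
  + 0.0.0.0/0 (H1) depth=0
  + 205.184.130.0/24 (H0) depth=24
  + 171.0.0.0/8 (H5) depth=8
  + 205.176.0.0/12 (H2) depth=12
  lookup 205.176.18.157: bits 110011011011 walk d0:H1→d1:-→d2:-→d3:-→d4:-→d5:-→d6:-→d7:-→d8:-→d9:-→d10:-→d11:-→d12:H2 -> H2
  del 171.0.0.0/8 (clear depth 8)
  + 171.35.169.239/32 (H3) depth=32
  + 160.0.0.0/3 (H5) depth=3
  lookup 169.251.130.194: bits 101010 walk d0:H1→d1:-→d2:-→d3:H5→d4:-→d5:-→d6:- -> H5
  lookup 171.35.169.239: bits 10101011001000111010100111101111 walk d0:H1→d1:-→d2:-→d3:H5→d4:-→d5:-→d6:-→d7:-→d8:-→d9:-→d10:-→d11:-→d12:-→d13:-→d14:-→d15:-→d16:-→d17:-→d18:-→d19:-→d20:-→d21:-→d22:-→d23:-→d24:-→d25:-→d26:-→d27:-→d28:-→d29:-→d30:-→d31:-→d32:H3 -> H3
  lookup 205.184.130.7: bits 110011011011100010000010 walk d0:H1→d1:-→d2:-→d3:-→d4:-→d5:-→d6:-→d7:-→d8:-→d9:-→d10:-→d11:-→d12:H2→d13:-→d14:-→d15:-→d16:-→d17:-→d18:-→d19:-→d20:-→d21:-→d22:-→d23:-→d24:H0 -> H0
  lookup 171.35.169.239: bits 10101011001000111010100111101111 walk d0:H1→d1:-→d2:-→d3:H5→d4:-→d5:-→d6:-→d7:-→d8:-→d9:-→d10:-→d11:-→d12:-→d13:-→d14:-→d15:-→d16:-→d17:-→d18:-→d19:-→d20:-→d21:-→d22:-→d23:-→d24:-→d25:-→d26:-→d27:-→d28:-→d29:-→d30:-→d31:-→d32:H3 -> H3
  del 0.0.0.0/0 (clear depth 0)
  + 171.35.169.224/28 (H5) depth=28
  + 171.35.160.0/20 (H3) depth=20
  + 205.184.128.0/20 (H5) depth=20
  + 171.35.169.0/24 (H3) depth=24
  + 205.184.130.144/28 (H1) depth=28
  del 160.0.0.0/3 (clear depth 3)
  lookup 171.35.169.239: bits 10101011001000111010100111101111 walk d0:-→d1:-→d2:-→d3:-→d4:-→d5:-→d6:-→d7:-→d8:-→d9:-→d10:-→d11:-→d12:-→d13:-→d14:-→d15:-→d16:-→d17:-→d18:-→d19:-→d20:H3→d21:-→d22:-→d23:-→d24:H3→d25:-→d26:-→d27:-→d28:H5→d29:-→d30:-→d31:-→d32:H3 -> H3
  + 171.32.0.0/12 (H1) depth=12
  + 171.0.0.0/8 (H0) depth=8
  lookup 171.35.161.252: bits 10101011001000111010 walk d0:-→d1:-→d2:-→d3:-→d4:-→d5:-→d6:-→d7:-→d8:H0→d9:-→d10:-→d11:-→d12:H1→d13:-→d14:-→d15:-→d16:-→d17:-→d18:-→d19:-→d20:H3 -> H3
  + 171.35.0.0/16 (H3) depth=16
  del 171.32.0.0/12 (clear depth 12)
  + 171.35.160.0/20 (H4) depth=20
  lookup 205.184.130.146: bits 1100110110111000100000101001 walk d0:-→d1:-→d2:-→d3:-→d4:-→d5:-→d6:-→d7:-→d8:-→d9:-→d10:-→d11:-→d12:H2→d13:-→d14:-→d15:-→d16:-→d17:-→d18:-→d19:-→d20:H5→d21:-→d22:-→d23:-→d24:H0→d25:-→d26:-→d27:-→d28:H1 -> H1
  + 205.184.130.149/32 (H0) depth=32
  + 205.184.130.149/32 (H2) depth=32
  lookup 205.184.130.1: bits 110011011011100010000010 walk d0:-→d1:-→d2:-→d3:-→d4:-→d5:-→d6:-→d7:-→d8:-→d9:-→d10:-→d11:-→d12:H2→d13:-→d14:-→d15:-→d16:-→d17:-→d18:-→d19:-→d20:H5→d21:-→d22:-→d23:-→d24:H0 -> H0
  + 205.184.130.128/25 (H2) depth=25

== LOOKUPS ==
["H2","H5","H3","H0","H3","H3","H3","H1","H0"]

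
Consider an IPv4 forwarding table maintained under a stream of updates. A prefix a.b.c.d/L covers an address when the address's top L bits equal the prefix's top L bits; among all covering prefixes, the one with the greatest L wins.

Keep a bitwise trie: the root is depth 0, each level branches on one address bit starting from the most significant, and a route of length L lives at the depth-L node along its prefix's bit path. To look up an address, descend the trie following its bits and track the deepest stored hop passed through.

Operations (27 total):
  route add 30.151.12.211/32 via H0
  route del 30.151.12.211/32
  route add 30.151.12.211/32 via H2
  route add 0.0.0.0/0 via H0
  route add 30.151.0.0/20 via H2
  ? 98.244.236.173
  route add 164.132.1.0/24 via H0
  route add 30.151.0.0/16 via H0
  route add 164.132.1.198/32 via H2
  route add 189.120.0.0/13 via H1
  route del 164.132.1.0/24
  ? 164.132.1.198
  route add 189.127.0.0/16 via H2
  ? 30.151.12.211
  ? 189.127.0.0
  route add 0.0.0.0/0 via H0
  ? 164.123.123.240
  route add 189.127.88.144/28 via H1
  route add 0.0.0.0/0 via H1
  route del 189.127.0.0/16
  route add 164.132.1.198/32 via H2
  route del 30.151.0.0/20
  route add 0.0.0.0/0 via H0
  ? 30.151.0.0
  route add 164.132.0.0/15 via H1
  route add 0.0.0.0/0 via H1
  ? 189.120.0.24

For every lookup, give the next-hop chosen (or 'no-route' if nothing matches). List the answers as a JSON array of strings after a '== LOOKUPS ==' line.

Trace:
  + 30.151.12.211/32 (H0) depth=32
  del 30.151.12.211/32 (clear depth 32)
  + 30.151.12.211/32 (H2) depth=32
  + 0.0.0.0/0 (H0) depth=0
  + 30.151.0.0/20 (H2) depth=20
  lookup 98.244.236.173: bits 0 walk d0:H0→d1:- -> H0
  + 164.132.1.0/24 (H0) depth=24
  + 30.151.0.0/16 (H0) depth=16
  + 164.132.1.198/32 (H2) depth=32
  + 189.120.0.0/13 (H1) depth=13
  del 164.132.1.0/24 (clear depth 24)
  lookup 164.132.1.198: bits 10100100100001000000000111000110 walk d0:H0→d1:-→d2:-→d3:-→d4:-→d5:-→d6:-→d7:-→d8:-→d9:-→d10:-→d11:-→d12:-→d13:-→d14:-→d15:-→d16:-→d17:-→d18:-→d19:-→d20:-→d21:-→d22:-→d23:-→d24:-→d25:-→d26:-→d27:-→d28:-→d29:-→d30:-→d31:-→d32:H2 -> H2
  + 189.127.0.0/16 (H2) depth=16
  lookup 30.151.12.211: bits 00011110100101110000110011010011 walk d0:H0→d1:-→d2:-→d3:-→d4:-→d5:-→d6:-→d7:-→d8:-→d9:-→d10:-→d11:-→d12:-→d13:-→d14:-→d15:-→d16:H0→d17:-→d18:-→d19:-→d20:H2→d21:-→d22:-→d23:-→d24:-→d25:-→d26:-→d27:-→d28:-→d29:-→d30:-→d31:-→d32:H2 -> H2
  lookup 189.127.0.0: bits 1011110101111111 walk d0:H0→d1:-→d2:-→d3:-→d4:-→d5:-→d6:-→d7:-→d8:-→d9:-→d10:-→d11:-→d12:-→d13:H1→d14:-→d15:-→d16:H2 -> H2
  + 0.0.0.0/0 (H0) depth=0
  lookup 164.123.123.240: bits 10100100 walk d0:H0→d1:-→d2:-→d3:-→d4:-→d5:-→d6:-→d7:-→d8:- -> H0
  + 189.127.88.144/28 (H1) depth=28
  + 0.0.0.0/0 (H1) depth=0
  del 189.127.0.0/16 (clear depth 16)
  + 164.132.1.198/32 (H2) depth=32
  del 30.151.0.0/20 (clear depth 20)
  + 0.0.0.0/0 (H0) depth=0
  lookup 30.151.0.0: bits 00011110100101110000 walk d0:H0→d1:-→d2:-→d3:-→d4:-→d5:-→d6:-→d7:-→d8:-→d9:-→d10:-→d11:-→d12:-→d13:-→d14:-→d15:-→d16:H0→d17:-→d18:-→d19:-→d20:- -> H0
  + 164.132.0.0/15 (H1) depth=15
  + 0.0.0.0/0 (H1) depth=0
  lookup 189.120.0.24: bits 1011110101111 walk d0:H1→d1:-→d2:-→d3:-→d4:-→d5:-→d6:-→d7:-→d8:-→d9:-→d10:-→d11:-→d12:-→d13:H1 -> H1

== LOOKUPS ==
["H0","H2","H2","H2","H0","H0","H1"]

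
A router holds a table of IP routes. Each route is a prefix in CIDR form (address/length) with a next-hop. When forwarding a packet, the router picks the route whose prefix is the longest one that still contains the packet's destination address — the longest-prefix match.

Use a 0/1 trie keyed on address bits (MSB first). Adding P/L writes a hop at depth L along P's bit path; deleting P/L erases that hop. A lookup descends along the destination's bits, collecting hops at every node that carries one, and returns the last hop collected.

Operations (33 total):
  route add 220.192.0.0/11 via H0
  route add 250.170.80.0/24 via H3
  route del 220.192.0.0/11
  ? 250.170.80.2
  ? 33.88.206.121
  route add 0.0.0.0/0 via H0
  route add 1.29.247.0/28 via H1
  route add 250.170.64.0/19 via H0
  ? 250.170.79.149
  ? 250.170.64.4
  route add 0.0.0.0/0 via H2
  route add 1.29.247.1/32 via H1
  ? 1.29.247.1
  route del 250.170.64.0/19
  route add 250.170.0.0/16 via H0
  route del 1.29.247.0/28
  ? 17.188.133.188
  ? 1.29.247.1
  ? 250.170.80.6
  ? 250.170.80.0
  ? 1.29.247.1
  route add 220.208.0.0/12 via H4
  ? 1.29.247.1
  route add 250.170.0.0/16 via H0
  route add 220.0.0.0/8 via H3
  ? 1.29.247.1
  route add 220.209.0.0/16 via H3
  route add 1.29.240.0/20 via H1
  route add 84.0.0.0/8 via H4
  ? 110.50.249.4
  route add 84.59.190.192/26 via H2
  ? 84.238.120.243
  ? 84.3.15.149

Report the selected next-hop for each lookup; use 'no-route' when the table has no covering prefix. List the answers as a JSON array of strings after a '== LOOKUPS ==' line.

Apply in order:
  + 220.192.0.0/11 (H0) depth=11
  + 250.170.80.0/24 (H3) depth=24
  - 220.192.0.0/11 clear@11
  ? 250.170.80.2  path d0:-→d1:-→d2:-→d3:-→d4:-→d5:-→d6:-→d7:-→d8:-→d9:-→d10:-→d11:-→d12:-→d13:-→d14:-→d15:-→d16:-→d17:-→d18:-→d19:-→d20:-→d21:-→d22:-→d23:-→d24:H3  best=H3
  ? 33.88.206.121  path d0:-  best=no-route
  + 0.0.0.0/0 (H0) depth=0
  + 1.29.247.0/28 (H1) depth=28
  + 250.170.64.0/19 (H0) depth=19
  ? 250.170.79.149  path d0:H0→d1:-→d2:-→d3:-→d4:-→d5:-→d6:-→d7:-→d8:-→d9:-→d10:-→d11:-→d12:-→d13:-→d14:-→d15:-→d16:-→d17:-→d18:-→d19:H0  best=H0
  ? 250.170.64.4  path d0:H0→d1:-→d2:-→d3:-→d4:-→d5:-→d6:-→d7:-→d8:-→d9:-→d10:-→d11:-→d12:-→d13:-→d14:-→d15:-→d16:-→d17:-→d18:-→d19:H0  best=H0
  + 0.0.0.0/0 (H2) depth=0
  + 1.29.247.1/32 (H1) depth=32
  ? 1.29.247.1  path d0:H2→d1:-→d2:-→d3:-→d4:-→d5:-→d6:-→d7:-→d8:-→d9:-→d10:-→d11:-→d12:-→d13:-→d14:-→d15:-→d16:-→d17:-→d18:-→d19:-→d20:-→d21:-→d22:-→d23:-→d24:-→d25:-→d26:-→d27:-→d28:H1→d29:-→d30:-→d31:-→d32:H1  best=H1
  - 250.170.64.0/19 clear@19
  + 250.170.0.0/16 (H0) depth=16
  - 1.29.247.0/28 clear@28
  ? 17.188.133.188  path d0:H2→d1:-→d2:-→d3:-  best=H2
  ? 1.29.247.1  path d0:H2→d1:-→d2:-→d3:-→d4:-→d5:-→d6:-→d7:-→d8:-→d9:-→d10:-→d11:-→d12:-→d13:-→d14:-→d15:-→d16:-→d17:-→d18:-→d19:-→d20:-→d21:-→d22:-→d23:-→d24:-→d25:-→d26:-→d27:-→d28:-→d29:-→d30:-→d31:-→d32:H1  best=H1
  ? 250.170.80.6  path d0:H2→d1:-→d2:-→d3:-→d4:-→d5:-→d6:-→d7:-→d8:-→d9:-→d10:-→d11:-→d12:-→d13:-→d14:-→d15:-→d16:H0→d17:-→d18:-→d19:-→d20:-→d21:-→d22:-→d23:-→d24:H3  best=H3
  ? 250.170.80.0  path d0:H2→d1:-→d2:-→d3:-→d4:-→d5:-→d6:-→d7:-→d8:-→d9:-→d10:-→d11:-→d12:-→d13:-→d14:-→d15:-→d16:H0→d17:-→d18:-→d19:-→d20:-→d21:-→d22:-→d23:-→d24:H3  best=H3
  ? 1.29.247.1  path d0:H2→d1:-→d2:-→d3:-→d4:-→d5:-→d6:-→d7:-→d8:-→d9:-→d10:-→d11:-→d12:-→d13:-→d14:-→d15:-→d16:-→d17:-→d18:-→d19:-→d20:-→d21:-→d22:-→d23:-→d24:-→d25:-→d26:-→d27:-→d28:-→d29:-→d30:-→d31:-→d32:H1  best=H1
  + 220.208.0.0/12 (H4) depth=12
  ? 1.29.247.1  path d0:H2→d1:-→d2:-→d3:-→d4:-→d5:-→d6:-→d7:-→d8:-→d9:-→d10:-→d11:-→d12:-→d13:-→d14:-→d15:-→d16:-→d17:-→d18:-→d19:-→d20:-→d21:-→d22:-→d23:-→d24:-→d25:-→d26:-→d27:-→d28:-→d29:-→d30:-→d31:-→d32:H1  best=H1
  + 250.170.0.0/16 (H0) depth=16
  + 220.0.0.0/8 (H3) depth=8
  ? 1.29.247.1  path d0:H2→d1:-→d2:-→d3:-→d4:-→d5:-→d6:-→d7:-→d8:-→d9:-→d10:-→d11:-→d12:-→d13:-→d14:-→d15:-→d16:-→d17:-→d18:-→d19:-→d20:-→d21:-→d22:-→d23:-→d24:-→d25:-→d26:-→d27:-→d28:-→d29:-→d30:-→d31:-→d32:H1  best=H1
  + 220.209.0.0/16 (H3) depth=16
  + 1.29.240.0/20 (H1) depth=20
  + 84.0.0.0/8 (H4) depth=8
  ? 110.50.249.4  path d0:H2→d1:-→d2:-  best=H2
  + 84.59.190.192/26 (H2) depth=26
  ? 84.238.120.243  path d0:H2→d1:-→d2:-→d3:-→d4:-→d5:-→d6:-→d7:-→d8:H4  best=H4
  ? 84.3.15.149  path d0:H2→d1:-→d2:-→d3:-→d4:-→d5:-→d6:-→d7:-→d8:H4→d9:-→d10:-  best=H4

== LOOKUPS ==
["H3","no-route","H0","H0","H1","H2","H1","H3","H3","H1","H1","H1","H2","H4","H4"]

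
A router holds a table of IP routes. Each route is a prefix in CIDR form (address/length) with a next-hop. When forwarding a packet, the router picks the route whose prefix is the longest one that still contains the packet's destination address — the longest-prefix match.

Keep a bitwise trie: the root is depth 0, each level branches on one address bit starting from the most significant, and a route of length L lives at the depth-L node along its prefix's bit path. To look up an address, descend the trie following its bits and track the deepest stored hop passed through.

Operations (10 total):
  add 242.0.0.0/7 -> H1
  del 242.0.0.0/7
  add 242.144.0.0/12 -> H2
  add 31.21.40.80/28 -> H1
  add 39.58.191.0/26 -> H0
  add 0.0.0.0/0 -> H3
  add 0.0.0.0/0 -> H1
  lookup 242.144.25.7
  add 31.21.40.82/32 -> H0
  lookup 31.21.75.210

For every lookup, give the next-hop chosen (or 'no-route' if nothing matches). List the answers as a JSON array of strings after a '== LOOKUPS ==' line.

Apply in order:
  add 242.0.0.0/7 -> H1 at depth 7
  del 242.0.0.0/7 (clear depth 7)
  add 242.144.0.0/12 -> H2 at depth 12
  add 31.21.40.80/28 -> H1 at depth 28
  add 39.58.191.0/26 -> H0 at depth 26
  add 0.0.0.0/0 -> H3 at depth 0
  add 0.0.0.0/0 -> H1 at depth 0
  lookup 242.144.25.7: bits 111100101001 walk d0:H1→d1:-→d2:-→d3:-→d4:-→d5:-→d6:-→d7:-→d8:-→d9:-→d10:-→d11:-→d12:H2 -> H2
  add 31.21.40.82/32 -> H0 at depth 32
  lookup 31.21.75.210: bits 00011111000101010 walk d0:H1→d1:-→d2:-→d3:-→d4:-→d5:-→d6:-→d7:-→d8:-→d9:-→d10:-→d11:-→d12:-→d13:-→d14:-→d15:-→d16:-→d17:- -> H1

== LOOKUPS ==
["H2","H1"]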